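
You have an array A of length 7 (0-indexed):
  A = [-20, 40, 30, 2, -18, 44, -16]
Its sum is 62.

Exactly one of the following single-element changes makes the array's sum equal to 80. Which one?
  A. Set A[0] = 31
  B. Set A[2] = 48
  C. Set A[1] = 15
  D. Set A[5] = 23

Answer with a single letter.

Option A: A[0] -20->31, delta=51, new_sum=62+(51)=113
Option B: A[2] 30->48, delta=18, new_sum=62+(18)=80 <-- matches target
Option C: A[1] 40->15, delta=-25, new_sum=62+(-25)=37
Option D: A[5] 44->23, delta=-21, new_sum=62+(-21)=41

Answer: B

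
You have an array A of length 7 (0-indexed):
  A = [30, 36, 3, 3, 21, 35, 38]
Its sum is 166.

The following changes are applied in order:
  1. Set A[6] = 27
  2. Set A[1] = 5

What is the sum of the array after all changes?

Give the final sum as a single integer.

Answer: 124

Derivation:
Initial sum: 166
Change 1: A[6] 38 -> 27, delta = -11, sum = 155
Change 2: A[1] 36 -> 5, delta = -31, sum = 124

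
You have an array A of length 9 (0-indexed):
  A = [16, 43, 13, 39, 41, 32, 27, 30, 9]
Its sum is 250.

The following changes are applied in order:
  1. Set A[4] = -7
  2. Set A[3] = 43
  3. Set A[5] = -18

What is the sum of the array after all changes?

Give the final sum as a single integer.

Initial sum: 250
Change 1: A[4] 41 -> -7, delta = -48, sum = 202
Change 2: A[3] 39 -> 43, delta = 4, sum = 206
Change 3: A[5] 32 -> -18, delta = -50, sum = 156

Answer: 156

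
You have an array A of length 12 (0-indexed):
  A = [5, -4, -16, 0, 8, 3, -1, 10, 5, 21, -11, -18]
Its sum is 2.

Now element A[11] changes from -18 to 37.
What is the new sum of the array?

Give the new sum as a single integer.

Answer: 57

Derivation:
Old value at index 11: -18
New value at index 11: 37
Delta = 37 - -18 = 55
New sum = old_sum + delta = 2 + (55) = 57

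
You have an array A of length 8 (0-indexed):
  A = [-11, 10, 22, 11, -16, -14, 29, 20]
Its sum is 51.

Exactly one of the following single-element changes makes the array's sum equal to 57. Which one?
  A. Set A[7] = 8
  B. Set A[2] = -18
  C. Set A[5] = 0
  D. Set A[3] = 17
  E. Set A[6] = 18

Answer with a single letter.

Answer: D

Derivation:
Option A: A[7] 20->8, delta=-12, new_sum=51+(-12)=39
Option B: A[2] 22->-18, delta=-40, new_sum=51+(-40)=11
Option C: A[5] -14->0, delta=14, new_sum=51+(14)=65
Option D: A[3] 11->17, delta=6, new_sum=51+(6)=57 <-- matches target
Option E: A[6] 29->18, delta=-11, new_sum=51+(-11)=40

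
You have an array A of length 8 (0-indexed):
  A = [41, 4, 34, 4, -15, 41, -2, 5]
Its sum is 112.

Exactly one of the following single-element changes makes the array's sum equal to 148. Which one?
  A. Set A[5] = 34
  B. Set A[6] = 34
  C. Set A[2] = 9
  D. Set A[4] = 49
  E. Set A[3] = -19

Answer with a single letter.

Answer: B

Derivation:
Option A: A[5] 41->34, delta=-7, new_sum=112+(-7)=105
Option B: A[6] -2->34, delta=36, new_sum=112+(36)=148 <-- matches target
Option C: A[2] 34->9, delta=-25, new_sum=112+(-25)=87
Option D: A[4] -15->49, delta=64, new_sum=112+(64)=176
Option E: A[3] 4->-19, delta=-23, new_sum=112+(-23)=89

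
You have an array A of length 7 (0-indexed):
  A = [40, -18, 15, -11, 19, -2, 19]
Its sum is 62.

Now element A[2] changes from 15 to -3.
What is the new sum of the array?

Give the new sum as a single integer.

Answer: 44

Derivation:
Old value at index 2: 15
New value at index 2: -3
Delta = -3 - 15 = -18
New sum = old_sum + delta = 62 + (-18) = 44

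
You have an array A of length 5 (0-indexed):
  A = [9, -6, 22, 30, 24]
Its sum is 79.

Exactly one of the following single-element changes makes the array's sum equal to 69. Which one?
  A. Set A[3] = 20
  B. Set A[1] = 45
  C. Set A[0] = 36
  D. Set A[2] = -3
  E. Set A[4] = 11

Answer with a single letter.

Answer: A

Derivation:
Option A: A[3] 30->20, delta=-10, new_sum=79+(-10)=69 <-- matches target
Option B: A[1] -6->45, delta=51, new_sum=79+(51)=130
Option C: A[0] 9->36, delta=27, new_sum=79+(27)=106
Option D: A[2] 22->-3, delta=-25, new_sum=79+(-25)=54
Option E: A[4] 24->11, delta=-13, new_sum=79+(-13)=66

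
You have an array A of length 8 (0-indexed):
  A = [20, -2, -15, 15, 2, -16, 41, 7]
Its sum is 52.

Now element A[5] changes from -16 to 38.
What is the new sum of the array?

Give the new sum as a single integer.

Old value at index 5: -16
New value at index 5: 38
Delta = 38 - -16 = 54
New sum = old_sum + delta = 52 + (54) = 106

Answer: 106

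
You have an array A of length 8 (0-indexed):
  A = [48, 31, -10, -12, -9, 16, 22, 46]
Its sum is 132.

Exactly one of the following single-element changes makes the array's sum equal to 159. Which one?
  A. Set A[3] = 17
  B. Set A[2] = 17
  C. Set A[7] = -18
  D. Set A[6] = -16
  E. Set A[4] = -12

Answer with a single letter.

Option A: A[3] -12->17, delta=29, new_sum=132+(29)=161
Option B: A[2] -10->17, delta=27, new_sum=132+(27)=159 <-- matches target
Option C: A[7] 46->-18, delta=-64, new_sum=132+(-64)=68
Option D: A[6] 22->-16, delta=-38, new_sum=132+(-38)=94
Option E: A[4] -9->-12, delta=-3, new_sum=132+(-3)=129

Answer: B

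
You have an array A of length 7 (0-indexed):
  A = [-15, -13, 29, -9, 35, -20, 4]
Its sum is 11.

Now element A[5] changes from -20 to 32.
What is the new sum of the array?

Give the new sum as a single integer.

Answer: 63

Derivation:
Old value at index 5: -20
New value at index 5: 32
Delta = 32 - -20 = 52
New sum = old_sum + delta = 11 + (52) = 63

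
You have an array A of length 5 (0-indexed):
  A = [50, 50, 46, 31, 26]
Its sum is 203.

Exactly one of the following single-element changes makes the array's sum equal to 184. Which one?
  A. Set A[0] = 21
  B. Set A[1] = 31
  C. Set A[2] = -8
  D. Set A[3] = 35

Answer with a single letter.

Option A: A[0] 50->21, delta=-29, new_sum=203+(-29)=174
Option B: A[1] 50->31, delta=-19, new_sum=203+(-19)=184 <-- matches target
Option C: A[2] 46->-8, delta=-54, new_sum=203+(-54)=149
Option D: A[3] 31->35, delta=4, new_sum=203+(4)=207

Answer: B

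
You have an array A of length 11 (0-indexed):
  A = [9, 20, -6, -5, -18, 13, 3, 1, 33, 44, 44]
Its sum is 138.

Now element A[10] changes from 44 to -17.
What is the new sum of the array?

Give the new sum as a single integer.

Old value at index 10: 44
New value at index 10: -17
Delta = -17 - 44 = -61
New sum = old_sum + delta = 138 + (-61) = 77

Answer: 77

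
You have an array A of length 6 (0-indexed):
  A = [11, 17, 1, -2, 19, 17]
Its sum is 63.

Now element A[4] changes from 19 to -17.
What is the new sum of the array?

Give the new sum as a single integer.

Answer: 27

Derivation:
Old value at index 4: 19
New value at index 4: -17
Delta = -17 - 19 = -36
New sum = old_sum + delta = 63 + (-36) = 27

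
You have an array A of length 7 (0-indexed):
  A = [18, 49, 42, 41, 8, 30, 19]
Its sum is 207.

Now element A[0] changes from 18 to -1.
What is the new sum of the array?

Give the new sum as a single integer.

Old value at index 0: 18
New value at index 0: -1
Delta = -1 - 18 = -19
New sum = old_sum + delta = 207 + (-19) = 188

Answer: 188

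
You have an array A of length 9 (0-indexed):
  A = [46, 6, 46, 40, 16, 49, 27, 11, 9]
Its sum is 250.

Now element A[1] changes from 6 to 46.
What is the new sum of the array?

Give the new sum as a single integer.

Old value at index 1: 6
New value at index 1: 46
Delta = 46 - 6 = 40
New sum = old_sum + delta = 250 + (40) = 290

Answer: 290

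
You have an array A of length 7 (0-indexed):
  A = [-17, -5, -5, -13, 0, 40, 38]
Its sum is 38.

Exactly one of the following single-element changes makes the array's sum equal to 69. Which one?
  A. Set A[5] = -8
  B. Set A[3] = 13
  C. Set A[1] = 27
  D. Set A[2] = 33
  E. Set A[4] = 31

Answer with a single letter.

Option A: A[5] 40->-8, delta=-48, new_sum=38+(-48)=-10
Option B: A[3] -13->13, delta=26, new_sum=38+(26)=64
Option C: A[1] -5->27, delta=32, new_sum=38+(32)=70
Option D: A[2] -5->33, delta=38, new_sum=38+(38)=76
Option E: A[4] 0->31, delta=31, new_sum=38+(31)=69 <-- matches target

Answer: E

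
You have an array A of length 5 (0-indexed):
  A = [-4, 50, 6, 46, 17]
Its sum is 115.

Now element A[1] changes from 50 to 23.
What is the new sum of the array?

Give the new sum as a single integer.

Old value at index 1: 50
New value at index 1: 23
Delta = 23 - 50 = -27
New sum = old_sum + delta = 115 + (-27) = 88

Answer: 88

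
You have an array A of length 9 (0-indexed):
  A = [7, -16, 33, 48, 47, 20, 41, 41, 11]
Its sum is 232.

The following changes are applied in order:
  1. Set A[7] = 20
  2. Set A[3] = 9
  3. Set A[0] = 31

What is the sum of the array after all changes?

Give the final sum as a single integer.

Answer: 196

Derivation:
Initial sum: 232
Change 1: A[7] 41 -> 20, delta = -21, sum = 211
Change 2: A[3] 48 -> 9, delta = -39, sum = 172
Change 3: A[0] 7 -> 31, delta = 24, sum = 196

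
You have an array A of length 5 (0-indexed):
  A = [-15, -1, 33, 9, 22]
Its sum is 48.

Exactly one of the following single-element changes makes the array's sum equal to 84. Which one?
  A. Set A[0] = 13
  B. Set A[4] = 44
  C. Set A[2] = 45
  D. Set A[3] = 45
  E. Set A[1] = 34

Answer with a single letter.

Answer: D

Derivation:
Option A: A[0] -15->13, delta=28, new_sum=48+(28)=76
Option B: A[4] 22->44, delta=22, new_sum=48+(22)=70
Option C: A[2] 33->45, delta=12, new_sum=48+(12)=60
Option D: A[3] 9->45, delta=36, new_sum=48+(36)=84 <-- matches target
Option E: A[1] -1->34, delta=35, new_sum=48+(35)=83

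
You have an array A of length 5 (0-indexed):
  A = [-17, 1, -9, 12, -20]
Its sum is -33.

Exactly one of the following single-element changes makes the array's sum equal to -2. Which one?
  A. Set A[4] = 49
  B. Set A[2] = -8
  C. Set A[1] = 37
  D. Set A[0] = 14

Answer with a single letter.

Option A: A[4] -20->49, delta=69, new_sum=-33+(69)=36
Option B: A[2] -9->-8, delta=1, new_sum=-33+(1)=-32
Option C: A[1] 1->37, delta=36, new_sum=-33+(36)=3
Option D: A[0] -17->14, delta=31, new_sum=-33+(31)=-2 <-- matches target

Answer: D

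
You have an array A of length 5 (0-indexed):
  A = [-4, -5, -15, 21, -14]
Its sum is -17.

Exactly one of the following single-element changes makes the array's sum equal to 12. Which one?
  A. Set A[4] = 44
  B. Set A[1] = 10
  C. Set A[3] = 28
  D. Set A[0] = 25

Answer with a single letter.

Answer: D

Derivation:
Option A: A[4] -14->44, delta=58, new_sum=-17+(58)=41
Option B: A[1] -5->10, delta=15, new_sum=-17+(15)=-2
Option C: A[3] 21->28, delta=7, new_sum=-17+(7)=-10
Option D: A[0] -4->25, delta=29, new_sum=-17+(29)=12 <-- matches target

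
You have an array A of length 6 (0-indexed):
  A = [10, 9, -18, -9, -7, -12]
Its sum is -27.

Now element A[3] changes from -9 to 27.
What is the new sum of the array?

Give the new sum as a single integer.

Old value at index 3: -9
New value at index 3: 27
Delta = 27 - -9 = 36
New sum = old_sum + delta = -27 + (36) = 9

Answer: 9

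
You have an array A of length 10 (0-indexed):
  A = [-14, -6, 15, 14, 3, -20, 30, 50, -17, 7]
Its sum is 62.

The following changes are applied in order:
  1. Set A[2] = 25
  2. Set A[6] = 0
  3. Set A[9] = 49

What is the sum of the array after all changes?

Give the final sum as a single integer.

Answer: 84

Derivation:
Initial sum: 62
Change 1: A[2] 15 -> 25, delta = 10, sum = 72
Change 2: A[6] 30 -> 0, delta = -30, sum = 42
Change 3: A[9] 7 -> 49, delta = 42, sum = 84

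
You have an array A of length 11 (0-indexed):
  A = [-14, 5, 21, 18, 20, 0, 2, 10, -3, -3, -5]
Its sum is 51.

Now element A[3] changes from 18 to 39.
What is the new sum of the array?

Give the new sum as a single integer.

Old value at index 3: 18
New value at index 3: 39
Delta = 39 - 18 = 21
New sum = old_sum + delta = 51 + (21) = 72

Answer: 72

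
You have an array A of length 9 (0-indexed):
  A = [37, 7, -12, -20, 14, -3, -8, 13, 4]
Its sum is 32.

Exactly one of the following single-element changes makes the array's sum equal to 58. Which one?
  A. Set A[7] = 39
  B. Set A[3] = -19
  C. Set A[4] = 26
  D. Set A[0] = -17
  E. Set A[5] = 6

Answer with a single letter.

Option A: A[7] 13->39, delta=26, new_sum=32+(26)=58 <-- matches target
Option B: A[3] -20->-19, delta=1, new_sum=32+(1)=33
Option C: A[4] 14->26, delta=12, new_sum=32+(12)=44
Option D: A[0] 37->-17, delta=-54, new_sum=32+(-54)=-22
Option E: A[5] -3->6, delta=9, new_sum=32+(9)=41

Answer: A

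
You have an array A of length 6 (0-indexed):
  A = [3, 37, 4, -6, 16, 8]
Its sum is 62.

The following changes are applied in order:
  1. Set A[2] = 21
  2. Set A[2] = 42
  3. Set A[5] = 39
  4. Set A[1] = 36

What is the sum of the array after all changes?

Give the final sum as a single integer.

Initial sum: 62
Change 1: A[2] 4 -> 21, delta = 17, sum = 79
Change 2: A[2] 21 -> 42, delta = 21, sum = 100
Change 3: A[5] 8 -> 39, delta = 31, sum = 131
Change 4: A[1] 37 -> 36, delta = -1, sum = 130

Answer: 130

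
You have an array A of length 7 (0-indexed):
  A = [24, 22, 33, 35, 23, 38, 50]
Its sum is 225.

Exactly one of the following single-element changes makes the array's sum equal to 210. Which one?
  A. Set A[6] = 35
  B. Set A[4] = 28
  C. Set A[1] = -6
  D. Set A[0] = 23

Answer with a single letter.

Answer: A

Derivation:
Option A: A[6] 50->35, delta=-15, new_sum=225+(-15)=210 <-- matches target
Option B: A[4] 23->28, delta=5, new_sum=225+(5)=230
Option C: A[1] 22->-6, delta=-28, new_sum=225+(-28)=197
Option D: A[0] 24->23, delta=-1, new_sum=225+(-1)=224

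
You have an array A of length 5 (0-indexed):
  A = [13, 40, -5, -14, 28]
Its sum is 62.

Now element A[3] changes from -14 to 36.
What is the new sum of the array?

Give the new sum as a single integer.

Old value at index 3: -14
New value at index 3: 36
Delta = 36 - -14 = 50
New sum = old_sum + delta = 62 + (50) = 112

Answer: 112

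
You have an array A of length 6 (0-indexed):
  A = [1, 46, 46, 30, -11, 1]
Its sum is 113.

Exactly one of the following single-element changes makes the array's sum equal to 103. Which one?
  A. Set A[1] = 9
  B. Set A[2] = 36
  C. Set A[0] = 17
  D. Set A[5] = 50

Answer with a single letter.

Option A: A[1] 46->9, delta=-37, new_sum=113+(-37)=76
Option B: A[2] 46->36, delta=-10, new_sum=113+(-10)=103 <-- matches target
Option C: A[0] 1->17, delta=16, new_sum=113+(16)=129
Option D: A[5] 1->50, delta=49, new_sum=113+(49)=162

Answer: B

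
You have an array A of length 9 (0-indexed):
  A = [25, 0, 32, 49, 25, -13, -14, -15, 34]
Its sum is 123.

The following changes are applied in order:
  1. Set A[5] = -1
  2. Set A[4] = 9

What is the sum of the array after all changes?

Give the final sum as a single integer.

Initial sum: 123
Change 1: A[5] -13 -> -1, delta = 12, sum = 135
Change 2: A[4] 25 -> 9, delta = -16, sum = 119

Answer: 119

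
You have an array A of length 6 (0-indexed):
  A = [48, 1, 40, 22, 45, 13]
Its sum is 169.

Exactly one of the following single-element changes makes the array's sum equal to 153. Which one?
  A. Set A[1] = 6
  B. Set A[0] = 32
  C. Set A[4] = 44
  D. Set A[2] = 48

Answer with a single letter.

Answer: B

Derivation:
Option A: A[1] 1->6, delta=5, new_sum=169+(5)=174
Option B: A[0] 48->32, delta=-16, new_sum=169+(-16)=153 <-- matches target
Option C: A[4] 45->44, delta=-1, new_sum=169+(-1)=168
Option D: A[2] 40->48, delta=8, new_sum=169+(8)=177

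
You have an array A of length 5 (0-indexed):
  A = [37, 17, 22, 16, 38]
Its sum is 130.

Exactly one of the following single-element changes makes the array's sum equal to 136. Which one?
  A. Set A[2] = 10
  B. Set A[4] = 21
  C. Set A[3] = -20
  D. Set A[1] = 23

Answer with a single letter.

Option A: A[2] 22->10, delta=-12, new_sum=130+(-12)=118
Option B: A[4] 38->21, delta=-17, new_sum=130+(-17)=113
Option C: A[3] 16->-20, delta=-36, new_sum=130+(-36)=94
Option D: A[1] 17->23, delta=6, new_sum=130+(6)=136 <-- matches target

Answer: D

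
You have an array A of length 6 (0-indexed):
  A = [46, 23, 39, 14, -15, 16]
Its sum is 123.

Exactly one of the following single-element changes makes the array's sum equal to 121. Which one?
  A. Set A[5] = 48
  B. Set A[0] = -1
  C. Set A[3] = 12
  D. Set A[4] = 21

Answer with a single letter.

Answer: C

Derivation:
Option A: A[5] 16->48, delta=32, new_sum=123+(32)=155
Option B: A[0] 46->-1, delta=-47, new_sum=123+(-47)=76
Option C: A[3] 14->12, delta=-2, new_sum=123+(-2)=121 <-- matches target
Option D: A[4] -15->21, delta=36, new_sum=123+(36)=159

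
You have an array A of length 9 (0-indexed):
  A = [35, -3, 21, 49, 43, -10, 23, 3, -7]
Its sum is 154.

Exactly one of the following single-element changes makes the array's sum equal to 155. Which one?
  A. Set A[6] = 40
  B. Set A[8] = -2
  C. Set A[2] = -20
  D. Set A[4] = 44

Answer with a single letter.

Answer: D

Derivation:
Option A: A[6] 23->40, delta=17, new_sum=154+(17)=171
Option B: A[8] -7->-2, delta=5, new_sum=154+(5)=159
Option C: A[2] 21->-20, delta=-41, new_sum=154+(-41)=113
Option D: A[4] 43->44, delta=1, new_sum=154+(1)=155 <-- matches target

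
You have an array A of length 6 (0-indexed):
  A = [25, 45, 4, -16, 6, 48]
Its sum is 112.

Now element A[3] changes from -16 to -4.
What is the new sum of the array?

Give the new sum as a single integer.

Old value at index 3: -16
New value at index 3: -4
Delta = -4 - -16 = 12
New sum = old_sum + delta = 112 + (12) = 124

Answer: 124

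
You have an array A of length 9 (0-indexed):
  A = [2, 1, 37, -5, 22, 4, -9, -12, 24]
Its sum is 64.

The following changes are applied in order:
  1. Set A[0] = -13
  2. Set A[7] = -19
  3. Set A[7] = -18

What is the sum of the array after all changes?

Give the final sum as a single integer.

Answer: 43

Derivation:
Initial sum: 64
Change 1: A[0] 2 -> -13, delta = -15, sum = 49
Change 2: A[7] -12 -> -19, delta = -7, sum = 42
Change 3: A[7] -19 -> -18, delta = 1, sum = 43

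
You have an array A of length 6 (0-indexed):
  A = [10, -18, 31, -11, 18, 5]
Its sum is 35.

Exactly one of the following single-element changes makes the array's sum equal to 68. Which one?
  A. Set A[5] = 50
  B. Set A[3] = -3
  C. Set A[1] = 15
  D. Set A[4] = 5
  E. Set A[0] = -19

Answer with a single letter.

Option A: A[5] 5->50, delta=45, new_sum=35+(45)=80
Option B: A[3] -11->-3, delta=8, new_sum=35+(8)=43
Option C: A[1] -18->15, delta=33, new_sum=35+(33)=68 <-- matches target
Option D: A[4] 18->5, delta=-13, new_sum=35+(-13)=22
Option E: A[0] 10->-19, delta=-29, new_sum=35+(-29)=6

Answer: C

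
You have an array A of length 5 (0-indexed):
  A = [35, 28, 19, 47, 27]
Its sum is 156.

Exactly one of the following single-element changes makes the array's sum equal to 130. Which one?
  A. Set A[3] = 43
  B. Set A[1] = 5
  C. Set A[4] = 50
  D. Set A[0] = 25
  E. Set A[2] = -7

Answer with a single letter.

Option A: A[3] 47->43, delta=-4, new_sum=156+(-4)=152
Option B: A[1] 28->5, delta=-23, new_sum=156+(-23)=133
Option C: A[4] 27->50, delta=23, new_sum=156+(23)=179
Option D: A[0] 35->25, delta=-10, new_sum=156+(-10)=146
Option E: A[2] 19->-7, delta=-26, new_sum=156+(-26)=130 <-- matches target

Answer: E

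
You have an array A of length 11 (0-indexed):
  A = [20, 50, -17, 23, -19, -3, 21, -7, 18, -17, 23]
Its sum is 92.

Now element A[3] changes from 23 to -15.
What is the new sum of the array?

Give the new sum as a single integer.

Old value at index 3: 23
New value at index 3: -15
Delta = -15 - 23 = -38
New sum = old_sum + delta = 92 + (-38) = 54

Answer: 54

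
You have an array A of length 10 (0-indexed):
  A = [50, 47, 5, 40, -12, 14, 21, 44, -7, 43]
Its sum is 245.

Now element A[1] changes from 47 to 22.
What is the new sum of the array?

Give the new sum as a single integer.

Answer: 220

Derivation:
Old value at index 1: 47
New value at index 1: 22
Delta = 22 - 47 = -25
New sum = old_sum + delta = 245 + (-25) = 220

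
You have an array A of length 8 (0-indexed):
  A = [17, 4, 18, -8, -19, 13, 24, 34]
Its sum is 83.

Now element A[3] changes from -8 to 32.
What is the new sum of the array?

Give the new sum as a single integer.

Old value at index 3: -8
New value at index 3: 32
Delta = 32 - -8 = 40
New sum = old_sum + delta = 83 + (40) = 123

Answer: 123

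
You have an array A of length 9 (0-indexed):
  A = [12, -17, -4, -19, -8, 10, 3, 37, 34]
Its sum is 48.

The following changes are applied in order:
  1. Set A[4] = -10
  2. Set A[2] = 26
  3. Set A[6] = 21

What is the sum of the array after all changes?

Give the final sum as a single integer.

Answer: 94

Derivation:
Initial sum: 48
Change 1: A[4] -8 -> -10, delta = -2, sum = 46
Change 2: A[2] -4 -> 26, delta = 30, sum = 76
Change 3: A[6] 3 -> 21, delta = 18, sum = 94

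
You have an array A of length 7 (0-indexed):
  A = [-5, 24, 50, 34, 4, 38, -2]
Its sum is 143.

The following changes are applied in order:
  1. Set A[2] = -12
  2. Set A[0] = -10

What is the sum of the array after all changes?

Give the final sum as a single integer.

Initial sum: 143
Change 1: A[2] 50 -> -12, delta = -62, sum = 81
Change 2: A[0] -5 -> -10, delta = -5, sum = 76

Answer: 76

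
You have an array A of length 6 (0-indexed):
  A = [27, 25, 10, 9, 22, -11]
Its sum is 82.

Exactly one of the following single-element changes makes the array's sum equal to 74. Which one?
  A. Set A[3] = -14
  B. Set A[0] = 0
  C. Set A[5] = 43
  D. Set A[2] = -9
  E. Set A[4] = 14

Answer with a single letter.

Answer: E

Derivation:
Option A: A[3] 9->-14, delta=-23, new_sum=82+(-23)=59
Option B: A[0] 27->0, delta=-27, new_sum=82+(-27)=55
Option C: A[5] -11->43, delta=54, new_sum=82+(54)=136
Option D: A[2] 10->-9, delta=-19, new_sum=82+(-19)=63
Option E: A[4] 22->14, delta=-8, new_sum=82+(-8)=74 <-- matches target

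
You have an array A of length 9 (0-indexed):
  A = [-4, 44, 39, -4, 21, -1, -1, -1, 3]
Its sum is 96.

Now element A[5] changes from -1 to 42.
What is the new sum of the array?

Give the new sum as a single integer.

Old value at index 5: -1
New value at index 5: 42
Delta = 42 - -1 = 43
New sum = old_sum + delta = 96 + (43) = 139

Answer: 139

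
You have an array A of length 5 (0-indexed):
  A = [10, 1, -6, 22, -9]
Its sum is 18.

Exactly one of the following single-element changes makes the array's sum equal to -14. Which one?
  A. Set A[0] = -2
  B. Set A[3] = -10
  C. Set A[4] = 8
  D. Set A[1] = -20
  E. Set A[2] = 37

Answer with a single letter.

Option A: A[0] 10->-2, delta=-12, new_sum=18+(-12)=6
Option B: A[3] 22->-10, delta=-32, new_sum=18+(-32)=-14 <-- matches target
Option C: A[4] -9->8, delta=17, new_sum=18+(17)=35
Option D: A[1] 1->-20, delta=-21, new_sum=18+(-21)=-3
Option E: A[2] -6->37, delta=43, new_sum=18+(43)=61

Answer: B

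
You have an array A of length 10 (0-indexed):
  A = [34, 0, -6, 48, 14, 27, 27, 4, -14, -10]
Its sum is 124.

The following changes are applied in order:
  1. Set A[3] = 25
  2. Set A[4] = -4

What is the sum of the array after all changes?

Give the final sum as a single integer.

Initial sum: 124
Change 1: A[3] 48 -> 25, delta = -23, sum = 101
Change 2: A[4] 14 -> -4, delta = -18, sum = 83

Answer: 83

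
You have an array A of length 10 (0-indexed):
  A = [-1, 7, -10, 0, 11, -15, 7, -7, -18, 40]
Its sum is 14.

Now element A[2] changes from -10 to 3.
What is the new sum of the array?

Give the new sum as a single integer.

Answer: 27

Derivation:
Old value at index 2: -10
New value at index 2: 3
Delta = 3 - -10 = 13
New sum = old_sum + delta = 14 + (13) = 27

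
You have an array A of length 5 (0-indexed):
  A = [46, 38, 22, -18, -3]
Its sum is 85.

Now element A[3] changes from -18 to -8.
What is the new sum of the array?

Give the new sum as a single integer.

Old value at index 3: -18
New value at index 3: -8
Delta = -8 - -18 = 10
New sum = old_sum + delta = 85 + (10) = 95

Answer: 95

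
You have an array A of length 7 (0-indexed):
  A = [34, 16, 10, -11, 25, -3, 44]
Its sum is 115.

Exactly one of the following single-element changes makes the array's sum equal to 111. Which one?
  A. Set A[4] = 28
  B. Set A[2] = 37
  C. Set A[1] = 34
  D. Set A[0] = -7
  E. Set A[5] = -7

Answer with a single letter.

Answer: E

Derivation:
Option A: A[4] 25->28, delta=3, new_sum=115+(3)=118
Option B: A[2] 10->37, delta=27, new_sum=115+(27)=142
Option C: A[1] 16->34, delta=18, new_sum=115+(18)=133
Option D: A[0] 34->-7, delta=-41, new_sum=115+(-41)=74
Option E: A[5] -3->-7, delta=-4, new_sum=115+(-4)=111 <-- matches target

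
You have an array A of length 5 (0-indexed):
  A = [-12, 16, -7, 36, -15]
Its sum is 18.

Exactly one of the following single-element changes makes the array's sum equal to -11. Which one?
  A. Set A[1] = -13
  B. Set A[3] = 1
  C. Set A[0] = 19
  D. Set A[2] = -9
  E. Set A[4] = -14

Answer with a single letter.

Option A: A[1] 16->-13, delta=-29, new_sum=18+(-29)=-11 <-- matches target
Option B: A[3] 36->1, delta=-35, new_sum=18+(-35)=-17
Option C: A[0] -12->19, delta=31, new_sum=18+(31)=49
Option D: A[2] -7->-9, delta=-2, new_sum=18+(-2)=16
Option E: A[4] -15->-14, delta=1, new_sum=18+(1)=19

Answer: A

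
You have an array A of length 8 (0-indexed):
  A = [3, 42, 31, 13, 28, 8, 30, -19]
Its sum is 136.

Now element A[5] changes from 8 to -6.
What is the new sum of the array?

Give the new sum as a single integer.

Old value at index 5: 8
New value at index 5: -6
Delta = -6 - 8 = -14
New sum = old_sum + delta = 136 + (-14) = 122

Answer: 122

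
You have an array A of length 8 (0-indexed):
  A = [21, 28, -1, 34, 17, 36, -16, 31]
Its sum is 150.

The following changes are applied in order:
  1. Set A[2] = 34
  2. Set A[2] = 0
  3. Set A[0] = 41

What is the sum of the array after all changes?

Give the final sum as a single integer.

Answer: 171

Derivation:
Initial sum: 150
Change 1: A[2] -1 -> 34, delta = 35, sum = 185
Change 2: A[2] 34 -> 0, delta = -34, sum = 151
Change 3: A[0] 21 -> 41, delta = 20, sum = 171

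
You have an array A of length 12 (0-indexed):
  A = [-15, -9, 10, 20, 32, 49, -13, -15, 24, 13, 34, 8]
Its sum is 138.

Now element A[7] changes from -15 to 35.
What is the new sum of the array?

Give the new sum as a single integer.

Old value at index 7: -15
New value at index 7: 35
Delta = 35 - -15 = 50
New sum = old_sum + delta = 138 + (50) = 188

Answer: 188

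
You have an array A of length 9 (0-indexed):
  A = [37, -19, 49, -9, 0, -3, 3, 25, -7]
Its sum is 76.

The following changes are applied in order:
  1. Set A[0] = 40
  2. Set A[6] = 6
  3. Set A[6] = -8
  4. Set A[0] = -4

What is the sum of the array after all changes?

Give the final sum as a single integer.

Initial sum: 76
Change 1: A[0] 37 -> 40, delta = 3, sum = 79
Change 2: A[6] 3 -> 6, delta = 3, sum = 82
Change 3: A[6] 6 -> -8, delta = -14, sum = 68
Change 4: A[0] 40 -> -4, delta = -44, sum = 24

Answer: 24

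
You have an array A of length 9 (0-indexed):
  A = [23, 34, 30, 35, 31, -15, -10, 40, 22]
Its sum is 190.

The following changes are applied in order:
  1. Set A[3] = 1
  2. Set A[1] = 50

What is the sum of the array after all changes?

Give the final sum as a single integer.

Initial sum: 190
Change 1: A[3] 35 -> 1, delta = -34, sum = 156
Change 2: A[1] 34 -> 50, delta = 16, sum = 172

Answer: 172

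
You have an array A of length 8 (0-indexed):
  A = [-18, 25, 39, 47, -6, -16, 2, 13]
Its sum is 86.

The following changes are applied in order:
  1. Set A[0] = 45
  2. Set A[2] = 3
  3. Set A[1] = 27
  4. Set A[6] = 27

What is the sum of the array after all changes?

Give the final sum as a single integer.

Initial sum: 86
Change 1: A[0] -18 -> 45, delta = 63, sum = 149
Change 2: A[2] 39 -> 3, delta = -36, sum = 113
Change 3: A[1] 25 -> 27, delta = 2, sum = 115
Change 4: A[6] 2 -> 27, delta = 25, sum = 140

Answer: 140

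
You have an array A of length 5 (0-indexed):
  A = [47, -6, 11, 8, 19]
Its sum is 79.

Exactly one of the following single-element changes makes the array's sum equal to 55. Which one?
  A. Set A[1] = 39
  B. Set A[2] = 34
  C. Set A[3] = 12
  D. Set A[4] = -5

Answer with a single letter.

Option A: A[1] -6->39, delta=45, new_sum=79+(45)=124
Option B: A[2] 11->34, delta=23, new_sum=79+(23)=102
Option C: A[3] 8->12, delta=4, new_sum=79+(4)=83
Option D: A[4] 19->-5, delta=-24, new_sum=79+(-24)=55 <-- matches target

Answer: D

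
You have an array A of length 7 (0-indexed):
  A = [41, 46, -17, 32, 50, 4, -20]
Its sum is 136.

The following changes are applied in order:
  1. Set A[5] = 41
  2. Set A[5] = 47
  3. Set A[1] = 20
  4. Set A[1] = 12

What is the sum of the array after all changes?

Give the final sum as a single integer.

Answer: 145

Derivation:
Initial sum: 136
Change 1: A[5] 4 -> 41, delta = 37, sum = 173
Change 2: A[5] 41 -> 47, delta = 6, sum = 179
Change 3: A[1] 46 -> 20, delta = -26, sum = 153
Change 4: A[1] 20 -> 12, delta = -8, sum = 145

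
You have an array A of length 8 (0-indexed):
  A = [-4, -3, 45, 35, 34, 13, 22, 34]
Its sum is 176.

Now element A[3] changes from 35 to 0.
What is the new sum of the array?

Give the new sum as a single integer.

Old value at index 3: 35
New value at index 3: 0
Delta = 0 - 35 = -35
New sum = old_sum + delta = 176 + (-35) = 141

Answer: 141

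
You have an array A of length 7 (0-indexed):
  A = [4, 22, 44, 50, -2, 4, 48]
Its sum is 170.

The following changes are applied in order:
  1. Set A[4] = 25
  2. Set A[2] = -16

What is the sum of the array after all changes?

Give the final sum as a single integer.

Answer: 137

Derivation:
Initial sum: 170
Change 1: A[4] -2 -> 25, delta = 27, sum = 197
Change 2: A[2] 44 -> -16, delta = -60, sum = 137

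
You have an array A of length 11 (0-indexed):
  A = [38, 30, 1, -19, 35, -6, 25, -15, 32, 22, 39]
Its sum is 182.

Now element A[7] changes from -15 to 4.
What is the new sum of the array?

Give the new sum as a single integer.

Old value at index 7: -15
New value at index 7: 4
Delta = 4 - -15 = 19
New sum = old_sum + delta = 182 + (19) = 201

Answer: 201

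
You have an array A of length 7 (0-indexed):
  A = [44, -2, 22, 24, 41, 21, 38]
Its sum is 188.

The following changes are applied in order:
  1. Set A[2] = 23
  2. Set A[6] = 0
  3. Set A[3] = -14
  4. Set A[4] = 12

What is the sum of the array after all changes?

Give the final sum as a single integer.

Answer: 84

Derivation:
Initial sum: 188
Change 1: A[2] 22 -> 23, delta = 1, sum = 189
Change 2: A[6] 38 -> 0, delta = -38, sum = 151
Change 3: A[3] 24 -> -14, delta = -38, sum = 113
Change 4: A[4] 41 -> 12, delta = -29, sum = 84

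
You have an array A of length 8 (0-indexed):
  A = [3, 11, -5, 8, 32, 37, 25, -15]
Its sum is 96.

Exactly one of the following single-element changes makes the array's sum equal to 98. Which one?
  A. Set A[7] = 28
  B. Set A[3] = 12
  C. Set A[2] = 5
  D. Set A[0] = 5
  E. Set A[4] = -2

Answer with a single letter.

Answer: D

Derivation:
Option A: A[7] -15->28, delta=43, new_sum=96+(43)=139
Option B: A[3] 8->12, delta=4, new_sum=96+(4)=100
Option C: A[2] -5->5, delta=10, new_sum=96+(10)=106
Option D: A[0] 3->5, delta=2, new_sum=96+(2)=98 <-- matches target
Option E: A[4] 32->-2, delta=-34, new_sum=96+(-34)=62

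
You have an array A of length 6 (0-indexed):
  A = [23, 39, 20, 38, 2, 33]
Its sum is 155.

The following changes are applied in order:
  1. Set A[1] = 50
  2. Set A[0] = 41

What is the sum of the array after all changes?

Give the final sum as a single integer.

Answer: 184

Derivation:
Initial sum: 155
Change 1: A[1] 39 -> 50, delta = 11, sum = 166
Change 2: A[0] 23 -> 41, delta = 18, sum = 184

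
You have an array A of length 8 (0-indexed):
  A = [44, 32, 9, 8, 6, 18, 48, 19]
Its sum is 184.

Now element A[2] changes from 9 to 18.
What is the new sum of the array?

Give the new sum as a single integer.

Old value at index 2: 9
New value at index 2: 18
Delta = 18 - 9 = 9
New sum = old_sum + delta = 184 + (9) = 193

Answer: 193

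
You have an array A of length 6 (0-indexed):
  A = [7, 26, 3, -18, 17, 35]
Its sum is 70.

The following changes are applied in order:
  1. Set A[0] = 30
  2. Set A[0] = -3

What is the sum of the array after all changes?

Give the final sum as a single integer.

Answer: 60

Derivation:
Initial sum: 70
Change 1: A[0] 7 -> 30, delta = 23, sum = 93
Change 2: A[0] 30 -> -3, delta = -33, sum = 60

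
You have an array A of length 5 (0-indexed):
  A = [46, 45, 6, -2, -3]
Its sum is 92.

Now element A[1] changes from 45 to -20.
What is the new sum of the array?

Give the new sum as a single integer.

Old value at index 1: 45
New value at index 1: -20
Delta = -20 - 45 = -65
New sum = old_sum + delta = 92 + (-65) = 27

Answer: 27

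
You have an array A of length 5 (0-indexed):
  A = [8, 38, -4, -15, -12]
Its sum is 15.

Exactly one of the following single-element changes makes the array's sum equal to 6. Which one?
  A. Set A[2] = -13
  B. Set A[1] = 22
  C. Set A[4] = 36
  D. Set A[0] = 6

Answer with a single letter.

Option A: A[2] -4->-13, delta=-9, new_sum=15+(-9)=6 <-- matches target
Option B: A[1] 38->22, delta=-16, new_sum=15+(-16)=-1
Option C: A[4] -12->36, delta=48, new_sum=15+(48)=63
Option D: A[0] 8->6, delta=-2, new_sum=15+(-2)=13

Answer: A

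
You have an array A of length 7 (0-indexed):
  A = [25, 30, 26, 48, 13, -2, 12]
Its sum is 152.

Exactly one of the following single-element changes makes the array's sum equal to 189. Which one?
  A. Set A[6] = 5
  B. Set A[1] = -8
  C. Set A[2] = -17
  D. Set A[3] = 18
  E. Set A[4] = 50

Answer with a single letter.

Answer: E

Derivation:
Option A: A[6] 12->5, delta=-7, new_sum=152+(-7)=145
Option B: A[1] 30->-8, delta=-38, new_sum=152+(-38)=114
Option C: A[2] 26->-17, delta=-43, new_sum=152+(-43)=109
Option D: A[3] 48->18, delta=-30, new_sum=152+(-30)=122
Option E: A[4] 13->50, delta=37, new_sum=152+(37)=189 <-- matches target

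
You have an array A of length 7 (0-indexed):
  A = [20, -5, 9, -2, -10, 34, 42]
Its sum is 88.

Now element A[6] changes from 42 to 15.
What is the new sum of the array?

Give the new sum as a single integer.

Old value at index 6: 42
New value at index 6: 15
Delta = 15 - 42 = -27
New sum = old_sum + delta = 88 + (-27) = 61

Answer: 61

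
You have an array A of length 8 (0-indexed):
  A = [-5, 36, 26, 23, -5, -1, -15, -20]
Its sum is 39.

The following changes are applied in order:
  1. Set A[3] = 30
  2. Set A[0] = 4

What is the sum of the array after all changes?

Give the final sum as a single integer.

Initial sum: 39
Change 1: A[3] 23 -> 30, delta = 7, sum = 46
Change 2: A[0] -5 -> 4, delta = 9, sum = 55

Answer: 55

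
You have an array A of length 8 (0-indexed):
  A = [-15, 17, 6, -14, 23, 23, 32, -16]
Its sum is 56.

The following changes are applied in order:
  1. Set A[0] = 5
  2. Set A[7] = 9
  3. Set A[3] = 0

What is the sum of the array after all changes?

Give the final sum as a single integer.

Answer: 115

Derivation:
Initial sum: 56
Change 1: A[0] -15 -> 5, delta = 20, sum = 76
Change 2: A[7] -16 -> 9, delta = 25, sum = 101
Change 3: A[3] -14 -> 0, delta = 14, sum = 115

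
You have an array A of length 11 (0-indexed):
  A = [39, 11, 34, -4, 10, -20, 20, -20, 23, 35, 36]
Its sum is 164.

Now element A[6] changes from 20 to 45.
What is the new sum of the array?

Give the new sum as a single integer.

Answer: 189

Derivation:
Old value at index 6: 20
New value at index 6: 45
Delta = 45 - 20 = 25
New sum = old_sum + delta = 164 + (25) = 189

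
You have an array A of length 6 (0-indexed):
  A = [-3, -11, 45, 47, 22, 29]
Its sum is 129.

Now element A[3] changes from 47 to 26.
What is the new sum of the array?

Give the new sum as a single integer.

Answer: 108

Derivation:
Old value at index 3: 47
New value at index 3: 26
Delta = 26 - 47 = -21
New sum = old_sum + delta = 129 + (-21) = 108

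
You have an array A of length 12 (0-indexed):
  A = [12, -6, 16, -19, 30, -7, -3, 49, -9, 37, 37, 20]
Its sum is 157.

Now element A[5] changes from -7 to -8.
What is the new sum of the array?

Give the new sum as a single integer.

Answer: 156

Derivation:
Old value at index 5: -7
New value at index 5: -8
Delta = -8 - -7 = -1
New sum = old_sum + delta = 157 + (-1) = 156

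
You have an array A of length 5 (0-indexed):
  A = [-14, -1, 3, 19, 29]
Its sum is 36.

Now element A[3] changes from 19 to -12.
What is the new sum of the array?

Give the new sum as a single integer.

Answer: 5

Derivation:
Old value at index 3: 19
New value at index 3: -12
Delta = -12 - 19 = -31
New sum = old_sum + delta = 36 + (-31) = 5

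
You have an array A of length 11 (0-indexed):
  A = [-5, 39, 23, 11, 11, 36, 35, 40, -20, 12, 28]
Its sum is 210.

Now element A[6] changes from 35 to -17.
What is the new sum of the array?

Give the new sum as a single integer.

Answer: 158

Derivation:
Old value at index 6: 35
New value at index 6: -17
Delta = -17 - 35 = -52
New sum = old_sum + delta = 210 + (-52) = 158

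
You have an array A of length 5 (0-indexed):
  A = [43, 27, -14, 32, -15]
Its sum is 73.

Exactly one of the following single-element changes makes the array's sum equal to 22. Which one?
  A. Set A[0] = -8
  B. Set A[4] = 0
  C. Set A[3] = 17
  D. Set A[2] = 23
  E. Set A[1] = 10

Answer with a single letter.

Answer: A

Derivation:
Option A: A[0] 43->-8, delta=-51, new_sum=73+(-51)=22 <-- matches target
Option B: A[4] -15->0, delta=15, new_sum=73+(15)=88
Option C: A[3] 32->17, delta=-15, new_sum=73+(-15)=58
Option D: A[2] -14->23, delta=37, new_sum=73+(37)=110
Option E: A[1] 27->10, delta=-17, new_sum=73+(-17)=56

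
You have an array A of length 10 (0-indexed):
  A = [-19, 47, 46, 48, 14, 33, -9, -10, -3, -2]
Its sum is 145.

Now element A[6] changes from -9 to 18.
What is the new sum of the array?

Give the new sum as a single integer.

Answer: 172

Derivation:
Old value at index 6: -9
New value at index 6: 18
Delta = 18 - -9 = 27
New sum = old_sum + delta = 145 + (27) = 172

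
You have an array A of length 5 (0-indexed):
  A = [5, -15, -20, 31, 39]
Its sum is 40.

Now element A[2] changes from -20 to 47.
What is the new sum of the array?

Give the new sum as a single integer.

Old value at index 2: -20
New value at index 2: 47
Delta = 47 - -20 = 67
New sum = old_sum + delta = 40 + (67) = 107

Answer: 107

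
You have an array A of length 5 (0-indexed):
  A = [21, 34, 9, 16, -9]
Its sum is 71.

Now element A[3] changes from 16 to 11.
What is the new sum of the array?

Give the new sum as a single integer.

Old value at index 3: 16
New value at index 3: 11
Delta = 11 - 16 = -5
New sum = old_sum + delta = 71 + (-5) = 66

Answer: 66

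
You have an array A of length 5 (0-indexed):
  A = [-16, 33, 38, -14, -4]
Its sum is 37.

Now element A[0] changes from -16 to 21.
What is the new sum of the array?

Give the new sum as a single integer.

Answer: 74

Derivation:
Old value at index 0: -16
New value at index 0: 21
Delta = 21 - -16 = 37
New sum = old_sum + delta = 37 + (37) = 74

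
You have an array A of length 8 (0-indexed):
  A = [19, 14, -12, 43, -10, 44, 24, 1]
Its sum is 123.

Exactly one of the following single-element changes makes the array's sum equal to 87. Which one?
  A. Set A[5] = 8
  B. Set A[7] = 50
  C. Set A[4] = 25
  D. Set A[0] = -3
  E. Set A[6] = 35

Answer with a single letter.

Option A: A[5] 44->8, delta=-36, new_sum=123+(-36)=87 <-- matches target
Option B: A[7] 1->50, delta=49, new_sum=123+(49)=172
Option C: A[4] -10->25, delta=35, new_sum=123+(35)=158
Option D: A[0] 19->-3, delta=-22, new_sum=123+(-22)=101
Option E: A[6] 24->35, delta=11, new_sum=123+(11)=134

Answer: A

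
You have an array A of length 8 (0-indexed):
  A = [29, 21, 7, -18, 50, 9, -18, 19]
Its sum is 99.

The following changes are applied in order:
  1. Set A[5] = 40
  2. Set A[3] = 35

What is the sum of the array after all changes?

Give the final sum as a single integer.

Initial sum: 99
Change 1: A[5] 9 -> 40, delta = 31, sum = 130
Change 2: A[3] -18 -> 35, delta = 53, sum = 183

Answer: 183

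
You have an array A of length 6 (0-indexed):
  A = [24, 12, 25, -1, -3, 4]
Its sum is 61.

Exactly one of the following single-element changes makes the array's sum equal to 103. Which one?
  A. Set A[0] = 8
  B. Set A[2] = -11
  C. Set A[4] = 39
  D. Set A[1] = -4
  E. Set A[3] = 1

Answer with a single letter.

Answer: C

Derivation:
Option A: A[0] 24->8, delta=-16, new_sum=61+(-16)=45
Option B: A[2] 25->-11, delta=-36, new_sum=61+(-36)=25
Option C: A[4] -3->39, delta=42, new_sum=61+(42)=103 <-- matches target
Option D: A[1] 12->-4, delta=-16, new_sum=61+(-16)=45
Option E: A[3] -1->1, delta=2, new_sum=61+(2)=63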